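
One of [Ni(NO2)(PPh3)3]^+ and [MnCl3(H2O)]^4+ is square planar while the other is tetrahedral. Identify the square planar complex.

For [Ni(NO2)(PPh3)3]^+: Each nitro (N-bound nitrite) is −1; triphenylphosphine is neutral; balancing the +1 overall charge requires Ni(II). Nickel is a group-10 element; Ni(II) is therefore d⁸. Nitro (N-bound nitrite) and triphenylphosphine are strong-field ligands (high in the spectrochemical series). A 3d d⁸ ion with strong-field ligands gains enough CFSE to favour square planar over tetrahedral. → square planar.
For [MnCl3(H2O)]^4+: Each chloride is −1; water is neutral; balancing the +4 overall charge requires Mn(VII). Group 7 minus oxidation state 7 gives a d⁰ configuration. A d⁰ ion has no crystal-field stabilisation preference between square planar and tetrahedral, so four ligands adopt the sterically favoured tetrahedral geometry. → tetrahedral.

[Ni(NO2)(PPh3)3]^+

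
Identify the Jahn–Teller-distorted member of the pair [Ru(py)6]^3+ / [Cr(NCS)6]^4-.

[Cr(NCS)6]^4-

[Ru(py)6]^3+: Summing ligand charges against the +3 overall charge gives an oxidation state of +3 for ruthenium. Ruthenium is a group-8 element; Ru(III) is therefore d⁵. A 4d ion has a large Δₒ and is invariably low-spin. The d⁵ configuration leaves the e_g set evenly filled (or empty) — no strong Jahn–Teller driving force.
[Cr(NCS)6]^4-: Summing ligand charges against the −4 overall charge gives an oxidation state of +2 for chromium. Cr sits in group 6, so the d-electron count is 6 − 2 = 4. Isothiocyanate is a weak-field ligand for a first-row metal, so the complex is high-spin. The t₂g³e_g¹ (high-spin) configuration has an unevenly filled e_g set; the Jahn–Teller theorem predicts a tetragonal distortion (typically axial elongation) to lift the degeneracy.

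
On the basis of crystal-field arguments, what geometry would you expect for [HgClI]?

Ligand charges: each chloride is −1; each iodide is −1. With an overall charge of 0 the mercury centre must be in the +2 oxidation state.
Group 12 minus oxidation state 2 gives a d¹⁰ configuration.
With 2 monodentate ligands the coordination number is 2.
A d¹⁰ ion with only two ligands adopts a linear arrangement (sp hybridisation; no CFSE preference).

linear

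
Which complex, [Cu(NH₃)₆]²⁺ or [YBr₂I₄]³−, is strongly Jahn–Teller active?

[Cu(NH₃)₆]²⁺

[Cu(NH₃)₆]²⁺: Summing ligand charges against the +2 overall charge gives an oxidation state of +2 for copper. Group 11 minus oxidation state 2 gives a d⁹ configuration. The t₂g⁶e_g³ configuration has an unevenly filled e_g set; the Jahn–Teller theorem predicts a tetragonal distortion (typically axial elongation) to lift the degeneracy.
[YBr₂I₄]³−: Each bromide is −1; each iodide is −1; balancing the −3 overall charge requires Y(III). Group 3 minus oxidation state 3 gives a d⁰ configuration. The d⁰ configuration leaves the e_g set evenly filled (or empty) — no strong Jahn–Teller driving force.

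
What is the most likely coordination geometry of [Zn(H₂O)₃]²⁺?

trigonal planar

Summing ligand charges against the +2 overall charge gives an oxidation state of +2 for zinc.
Zn sits in group 12, so the d-electron count is 12 − 2 = 10.
Coordination number: 3.
Three ligands around a d¹⁰ centre minimise repulsion in a trigonal-planar arrangement.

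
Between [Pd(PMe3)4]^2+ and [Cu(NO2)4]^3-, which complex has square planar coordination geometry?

For [Pd(PMe3)4]^2+: Summing ligand charges against the +2 overall charge gives an oxidation state of +2 for palladium. Group 10 minus oxidation state 2 gives a d⁸ configuration. A 4d d⁸ ion has a large crystal-field splitting; square planar leaves the high-energy d_{x²−y²} orbital empty and maximises CFSE. → square planar.
For [Cu(NO2)4]^3-: Each nitro (N-bound nitrite) is −1; balancing the −3 overall charge requires Cu(I). Group 11 minus oxidation state 1 gives a d¹⁰ configuration. A d¹⁰ ion has no crystal-field stabilisation preference between square planar and tetrahedral, so four ligands adopt the sterically favoured tetrahedral geometry. → tetrahedral.

[Pd(PMe3)4]^2+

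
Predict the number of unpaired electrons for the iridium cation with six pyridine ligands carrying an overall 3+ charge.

0

Pyridine is neutral; balancing the +3 overall charge requires Ir(III).
Ir sits in group 9, so the d-electron count is 9 − 3 = 6.
The spin state decides the count: a 5d ion has a large Δₒ and is invariably low-spin.
An octahedral low-spin d⁶ ion is t₂g⁶e_g⁰, giving 0 unpaired electrons.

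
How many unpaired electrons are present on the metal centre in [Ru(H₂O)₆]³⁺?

Ligand charges: water is neutral. With an overall charge of +3 the ruthenium centre must be in the +3 oxidation state.
Ru sits in group 8, so the d-electron count is 8 − 3 = 5.
The spin state decides the count: a 4d ion has a large Δₒ and is invariably low-spin.
An octahedral low-spin d⁵ ion is t₂g⁵e_g⁰, giving 1 unpaired electron.

1 unpaired electron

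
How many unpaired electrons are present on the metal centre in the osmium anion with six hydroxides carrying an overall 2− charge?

Ligand charges: each hydroxide is −1. With an overall charge of −2 the osmium centre must be in the +4 oxidation state.
Os sits in group 8, so the d-electron count is 8 − 4 = 4.
The spin state decides the count: a 5d ion has a large Δₒ and is invariably low-spin.
An octahedral low-spin d⁴ ion is t₂g⁴e_g⁰, giving 2 unpaired electrons.

2 unpaired electrons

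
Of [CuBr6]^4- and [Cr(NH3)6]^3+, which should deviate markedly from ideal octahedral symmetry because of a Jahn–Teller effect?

[CuBr6]^4-: Each bromide is −1; balancing the −4 overall charge requires Cu(II). Cu sits in group 11, so the d-electron count is 11 − 2 = 9. The t₂g⁶e_g³ configuration has an unevenly filled e_g set; the Jahn–Teller theorem predicts a tetragonal distortion (typically axial elongation) to lift the degeneracy.
[Cr(NH3)6]^3+: Ammonia is neutral; balancing the +3 overall charge requires Cr(III). Group 6 minus oxidation state 3 gives a d³ configuration. The d³ configuration leaves the e_g set evenly filled (or empty) — no strong Jahn–Teller driving force.

[CuBr6]^4-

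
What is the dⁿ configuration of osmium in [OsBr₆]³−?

d5

Ligand charges: each bromide is −1. With an overall charge of −3 the osmium centre must be in the +3 oxidation state.
Group 8 minus oxidation state 3 gives a d⁵ configuration.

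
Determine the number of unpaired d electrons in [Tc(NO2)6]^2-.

3

Each nitro (N-bound nitrite) is −1; balancing the −2 overall charge requires Tc(IV).
Technetium is a group-7 element; Tc(IV) is therefore d³.
In an octahedral field the d³ configuration is t₂g³e_g⁰ (only one arrangement possible), giving 3 unpaired electrons.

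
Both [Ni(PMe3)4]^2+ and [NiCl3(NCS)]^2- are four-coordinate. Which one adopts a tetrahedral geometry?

[NiCl3(NCS)]^2-

For [Ni(PMe3)4]^2+: Trimethylphosphine is neutral; balancing the +2 overall charge requires Ni(II). Nickel is a group-10 element; Ni(II) is therefore d⁸. Trimethylphosphine is a strong-field ligand (high in the spectrochemical series). A 3d d⁸ ion with strong-field ligands gains enough CFSE to favour square planar over tetrahedral. → square planar.
For [NiCl3(NCS)]^2-: Summing ligand charges against the −2 overall charge gives an oxidation state of +2 for nickel. Nickel is a group-10 element; Ni(II) is therefore d⁸. Chloride and isothiocyanate are weak-field ligands. With weak-field ligands the CFSE gain from square planar is small, so a 3d d⁸ ion takes the sterically preferred tetrahedral geometry. → tetrahedral.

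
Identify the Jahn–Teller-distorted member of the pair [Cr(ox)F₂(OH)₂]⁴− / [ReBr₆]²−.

[Cr(ox)F₂(OH)₂]⁴−: Ligand charges: each oxalate is −2; each fluoride is −1; each hydroxide is −1. With an overall charge of −4 the chromium centre must be in the +2 oxidation state. Chromium is a group-6 element; Cr(II) is therefore d⁴. Fluoride, hydroxide, and oxalate are weak-field ligands for a first-row metal, so the complex is high-spin. The t₂g³e_g¹ (high-spin) configuration has an unevenly filled e_g set; the Jahn–Teller theorem predicts a tetragonal distortion (typically axial elongation) to lift the degeneracy.
[ReBr₆]²−: Each bromide is −1; balancing the −2 overall charge requires Re(IV). Group 7 minus oxidation state 4 gives a d³ configuration. The d³ configuration leaves the e_g set evenly filled (or empty) — no strong Jahn–Teller driving force.

[Cr(ox)F₂(OH)₂]⁴−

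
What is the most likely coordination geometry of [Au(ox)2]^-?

square planar

Each oxalate is −2; balancing the −1 overall charge requires Au(III).
Au sits in group 11, so the d-electron count is 11 − 3 = 8.
Counting donor atoms: 2×oxalate (bidentate) → 4 donors. Coordination number = 4.
A 5d d⁸ ion has a large crystal-field splitting; square planar leaves the high-energy d_{x²−y²} orbital empty and maximises CFSE.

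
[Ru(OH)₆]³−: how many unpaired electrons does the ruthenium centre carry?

Each hydroxide is −1; balancing the −3 overall charge requires Ru(III).
Group 8 minus oxidation state 3 gives a d⁵ configuration.
The spin state decides the count: a 4d ion has a large Δₒ and is invariably low-spin.
An octahedral low-spin d⁵ ion is t₂g⁵e_g⁰, giving 1 unpaired electron.

1 unpaired electron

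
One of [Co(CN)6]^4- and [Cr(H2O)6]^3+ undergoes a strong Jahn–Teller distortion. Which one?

[Co(CN)6]^4-

[Co(CN)6]^4-: Ligand charges: each cyanide is −1. With an overall charge of −4 the cobalt centre must be in the +2 oxidation state. Group 9 minus oxidation state 2 gives a d⁷ configuration. Cyanide is a strong-field ligand (high in the spectrochemical series) for a first-row metal, so the complex is low-spin. The t₂g⁶e_g¹ (low-spin) configuration has an unevenly filled e_g set; the Jahn–Teller theorem predicts a tetragonal distortion (typically axial elongation) to lift the degeneracy.
[Cr(H2O)6]^3+: Summing ligand charges against the +3 overall charge gives an oxidation state of +3 for chromium. Group 6 minus oxidation state 3 gives a d³ configuration. The d³ configuration leaves the e_g set evenly filled (or empty) — no strong Jahn–Teller driving force.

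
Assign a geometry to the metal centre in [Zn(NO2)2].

linear

Ligand charges: each nitro (N-bound nitrite) is −1. With an overall charge of 0 the zinc centre must be in the +2 oxidation state.
Group 12 minus oxidation state 2 gives a d¹⁰ configuration.
Coordination number: 2.
A d¹⁰ ion with only two ligands adopts a linear arrangement (sp hybridisation; no CFSE preference).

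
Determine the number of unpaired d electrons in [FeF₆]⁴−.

Each fluoride is −1; balancing the −4 overall charge requires Fe(II).
Group 8 minus oxidation state 2 gives a d⁶ configuration.
The spin state decides the count: Fluoride is a weak-field ligand for a first-row metal, so the complex is high-spin.
An octahedral high-spin d⁶ ion is t₂g⁴e_g², giving 4 unpaired electrons.

4 unpaired electrons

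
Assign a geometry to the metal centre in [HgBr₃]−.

trigonal planar

Ligand charges: each bromide is −1. With an overall charge of −1 the mercury centre must be in the +2 oxidation state.
Mercury is a group-12 element; Hg(II) is therefore d¹⁰.
Coordination number: 3.
Three ligands around a d¹⁰ centre minimise repulsion in a trigonal-planar arrangement.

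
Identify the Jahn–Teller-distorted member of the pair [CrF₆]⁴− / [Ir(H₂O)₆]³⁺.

[CrF₆]⁴−: Summing ligand charges against the −4 overall charge gives an oxidation state of +2 for chromium. Chromium is a group-6 element; Cr(II) is therefore d⁴. Fluoride is a weak-field ligand for a first-row metal, so the complex is high-spin. The t₂g³e_g¹ (high-spin) configuration has an unevenly filled e_g set; the Jahn–Teller theorem predicts a tetragonal distortion (typically axial elongation) to lift the degeneracy.
[Ir(H₂O)₆]³⁺: Summing ligand charges against the +3 overall charge gives an oxidation state of +3 for iridium. Ir sits in group 9, so the d-electron count is 9 − 3 = 6. A 5d ion has a large Δₒ and is invariably low-spin. The d⁶ configuration leaves the e_g set evenly filled (or empty) — no strong Jahn–Teller driving force.

[CrF₆]⁴−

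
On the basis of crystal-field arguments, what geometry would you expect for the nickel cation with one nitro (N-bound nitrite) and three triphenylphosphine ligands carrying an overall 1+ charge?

Each nitro (N-bound nitrite) is −1; triphenylphosphine is neutral; balancing the +1 overall charge requires Ni(II).
Ni sits in group 10, so the d-electron count is 10 − 2 = 8.
Coordination number: 4.
Nitro (N-bound nitrite) and triphenylphosphine are strong-field ligands (high in the spectrochemical series).
A 3d d⁸ ion with strong-field ligands gains enough CFSE to favour square planar over tetrahedral.

square planar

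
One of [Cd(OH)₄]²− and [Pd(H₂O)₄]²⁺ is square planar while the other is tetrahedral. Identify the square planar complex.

[Pd(H₂O)₄]²⁺

For [Cd(OH)₄]²−: Ligand charges: each hydroxide is −1. With an overall charge of −2 the cadmium centre must be in the +2 oxidation state. Cd sits in group 12, so the d-electron count is 12 − 2 = 10. A d¹⁰ ion has no crystal-field stabilisation preference between square planar and tetrahedral, so four ligands adopt the sterically favoured tetrahedral geometry. → tetrahedral.
For [Pd(H₂O)₄]²⁺: Water is neutral; balancing the +2 overall charge requires Pd(II). Pd sits in group 10, so the d-electron count is 10 − 2 = 8. A 4d d⁸ ion has a large crystal-field splitting; square planar leaves the high-energy d_{x²−y²} orbital empty and maximises CFSE. → square planar.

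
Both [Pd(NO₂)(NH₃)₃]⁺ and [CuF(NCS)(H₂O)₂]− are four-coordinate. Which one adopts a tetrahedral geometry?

For [Pd(NO₂)(NH₃)₃]⁺: Summing ligand charges against the +1 overall charge gives an oxidation state of +2 for palladium. Pd sits in group 10, so the d-electron count is 10 − 2 = 8. A 4d d⁸ ion has a large crystal-field splitting; square planar leaves the high-energy d_{x²−y²} orbital empty and maximises CFSE. → square planar.
For [CuF(NCS)(H₂O)₂]−: Ligand charges: each fluoride is −1; each isothiocyanate is −1; water is neutral. With an overall charge of −1 the copper centre must be in the +1 oxidation state. Group 11 minus oxidation state 1 gives a d¹⁰ configuration. A d¹⁰ ion has no crystal-field stabilisation preference between square planar and tetrahedral, so four ligands adopt the sterically favoured tetrahedral geometry. → tetrahedral.

[CuF(NCS)(H₂O)₂]−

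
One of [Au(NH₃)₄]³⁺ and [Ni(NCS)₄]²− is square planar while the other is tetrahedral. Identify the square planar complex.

For [Au(NH₃)₄]³⁺: Ligand charges: ammonia is neutral. With an overall charge of +3 the gold centre must be in the +3 oxidation state. Group 11 minus oxidation state 3 gives a d⁸ configuration. A 5d d⁸ ion has a large crystal-field splitting; square planar leaves the high-energy d_{x²−y²} orbital empty and maximises CFSE. → square planar.
For [Ni(NCS)₄]²−: Summing ligand charges against the −2 overall charge gives an oxidation state of +2 for nickel. Group 10 minus oxidation state 2 gives a d⁸ configuration. Isothiocyanate is a weak-field ligand. With weak-field ligands the CFSE gain from square planar is small, so a 3d d⁸ ion takes the sterically preferred tetrahedral geometry. → tetrahedral.

[Au(NH₃)₄]³⁺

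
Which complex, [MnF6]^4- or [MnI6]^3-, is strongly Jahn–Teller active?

[MnF6]^4-: Ligand charges: each fluoride is −1. With an overall charge of −4 the manganese centre must be in the +2 oxidation state. Mn sits in group 7, so the d-electron count is 7 − 2 = 5. Fluoride is a weak-field ligand for a first-row metal, so the complex is high-spin. The d⁵ configuration leaves the e_g set evenly filled (or empty) — no strong Jahn–Teller driving force.
[MnI6]^3-: Ligand charges: each iodide is −1. With an overall charge of −3 the manganese centre must be in the +3 oxidation state. Manganese is a group-7 element; Mn(III) is therefore d⁴. Iodide is a weak-field ligand for a first-row metal, so the complex is high-spin. The t₂g³e_g¹ (high-spin) configuration has an unevenly filled e_g set; the Jahn–Teller theorem predicts a tetragonal distortion (typically axial elongation) to lift the degeneracy.

[MnI6]^3-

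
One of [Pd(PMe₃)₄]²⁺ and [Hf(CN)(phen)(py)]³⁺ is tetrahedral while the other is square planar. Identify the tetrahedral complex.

[Hf(CN)(phen)(py)]³⁺

For [Pd(PMe₃)₄]²⁺: Ligand charges: trimethylphosphine is neutral. With an overall charge of +2 the palladium centre must be in the +2 oxidation state. Palladium is a group-10 element; Pd(II) is therefore d⁸. A 4d d⁸ ion has a large crystal-field splitting; square planar leaves the high-energy d_{x²−y²} orbital empty and maximises CFSE. → square planar.
For [Hf(CN)(phen)(py)]³⁺: Each cyanide is −1; 1,10-phenanthroline is neutral; pyridine is neutral; balancing the +3 overall charge requires Hf(IV). Group 4 minus oxidation state 4 gives a d⁰ configuration. A d⁰ ion has no crystal-field stabilisation preference between square planar and tetrahedral, so four ligands adopt the sterically favoured tetrahedral geometry. → tetrahedral.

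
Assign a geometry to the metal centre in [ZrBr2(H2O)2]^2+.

tetrahedral

Summing ligand charges against the +2 overall charge gives an oxidation state of +4 for zirconium.
Zirconium is a group-4 element; Zr(IV) is therefore d⁰.
Coordination number: 4.
A d⁰ ion has no crystal-field stabilisation preference between square planar and tetrahedral, so four ligands adopt the sterically favoured tetrahedral geometry.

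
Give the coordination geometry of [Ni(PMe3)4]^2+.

square planar

Summing ligand charges against the +2 overall charge gives an oxidation state of +2 for nickel.
Nickel is a group-10 element; Ni(II) is therefore d⁸.
With 4 monodentate ligands the coordination number is 4.
Trimethylphosphine is a strong-field ligand (high in the spectrochemical series).
A 3d d⁸ ion with strong-field ligands gains enough CFSE to favour square planar over tetrahedral.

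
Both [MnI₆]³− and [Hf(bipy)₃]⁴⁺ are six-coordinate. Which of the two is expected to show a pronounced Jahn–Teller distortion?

[MnI₆]³−

[MnI₆]³−: Each iodide is −1; balancing the −3 overall charge requires Mn(III). Mn sits in group 7, so the d-electron count is 7 − 3 = 4. Iodide is a weak-field ligand for a first-row metal, so the complex is high-spin. The t₂g³e_g¹ (high-spin) configuration has an unevenly filled e_g set; the Jahn–Teller theorem predicts a tetragonal distortion (typically axial elongation) to lift the degeneracy.
[Hf(bipy)₃]⁴⁺: Ligand charges: 2,2′-bipyridine is neutral. With an overall charge of +4 the hafnium centre must be in the +4 oxidation state. Group 4 minus oxidation state 4 gives a d⁰ configuration. The d⁰ configuration leaves the e_g set evenly filled (or empty) — no strong Jahn–Teller driving force.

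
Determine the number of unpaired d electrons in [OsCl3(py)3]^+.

2 unpaired electrons

Summing ligand charges against the +1 overall charge gives an oxidation state of +4 for osmium.
Osmium is a group-8 element; Os(IV) is therefore d⁴.
The spin state decides the count: a 5d ion has a large Δₒ and is invariably low-spin.
An octahedral low-spin d⁴ ion is t₂g⁴e_g⁰, giving 2 unpaired electrons.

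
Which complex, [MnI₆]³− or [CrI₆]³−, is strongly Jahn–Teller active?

[MnI₆]³−: Summing ligand charges against the −3 overall charge gives an oxidation state of +3 for manganese. Manganese is a group-7 element; Mn(III) is therefore d⁴. Iodide is a weak-field ligand for a first-row metal, so the complex is high-spin. The t₂g³e_g¹ (high-spin) configuration has an unevenly filled e_g set; the Jahn–Teller theorem predicts a tetragonal distortion (typically axial elongation) to lift the degeneracy.
[CrI₆]³−: Ligand charges: each iodide is −1. With an overall charge of −3 the chromium centre must be in the +3 oxidation state. Group 6 minus oxidation state 3 gives a d³ configuration. The d³ configuration leaves the e_g set evenly filled (or empty) — no strong Jahn–Teller driving force.

[MnI₆]³−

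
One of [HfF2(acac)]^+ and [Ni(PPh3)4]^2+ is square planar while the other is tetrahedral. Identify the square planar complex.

For [HfF2(acac)]^+: Each fluoride is −1; each acetylacetonate is −1; balancing the +1 overall charge requires Hf(IV). Hafnium is a group-4 element; Hf(IV) is therefore d⁰. A d⁰ ion has no crystal-field stabilisation preference between square planar and tetrahedral, so four ligands adopt the sterically favoured tetrahedral geometry. → tetrahedral.
For [Ni(PPh3)4]^2+: Summing ligand charges against the +2 overall charge gives an oxidation state of +2 for nickel. Nickel is a group-10 element; Ni(II) is therefore d⁸. Triphenylphosphine is a strong-field ligand (high in the spectrochemical series). A 3d d⁸ ion with strong-field ligands gains enough CFSE to favour square planar over tetrahedral. → square planar.

[Ni(PPh3)4]^2+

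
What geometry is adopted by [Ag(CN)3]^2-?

Ligand charges: each cyanide is −1. With an overall charge of −2 the silver centre must be in the +1 oxidation state.
Group 11 minus oxidation state 1 gives a d¹⁰ configuration.
Coordination number: 3.
Three ligands around a d¹⁰ centre minimise repulsion in a trigonal-planar arrangement.

trigonal planar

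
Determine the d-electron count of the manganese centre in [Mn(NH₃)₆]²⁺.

d⁵

Summing ligand charges against the +2 overall charge gives an oxidation state of +2 for manganese.
Mn sits in group 7, so the d-electron count is 7 − 2 = 5.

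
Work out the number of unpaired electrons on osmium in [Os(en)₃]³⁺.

1 unpaired electron

Ethylenediamine is neutral; balancing the +3 overall charge requires Os(III).
Os sits in group 8, so the d-electron count is 8 − 3 = 5.
Counting donor atoms: 3×ethylenediamine (bidentate) → 6 donors. Coordination number = 6.
The spin state decides the count: a 5d ion has a large Δₒ and is invariably low-spin.
An octahedral low-spin d⁵ ion is t₂g⁵e_g⁰, giving 1 unpaired electron.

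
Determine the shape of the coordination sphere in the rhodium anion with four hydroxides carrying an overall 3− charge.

Ligand charges: each hydroxide is −1. With an overall charge of −3 the rhodium centre must be in the +1 oxidation state.
Rhodium is a group-9 element; Rh(I) is therefore d⁸.
With 4 monodentate ligands the coordination number is 4.
A 4d d⁸ ion has a large crystal-field splitting; square planar leaves the high-energy d_{x²−y²} orbital empty and maximises CFSE.

square planar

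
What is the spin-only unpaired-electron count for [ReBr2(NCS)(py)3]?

Summing ligand charges against the 0 overall charge gives an oxidation state of +3 for rhenium.
Re sits in group 7, so the d-electron count is 7 − 3 = 4.
The spin state decides the count: a 5d ion has a large Δₒ and is invariably low-spin.
An octahedral low-spin d⁴ ion is t₂g⁴e_g⁰, giving 2 unpaired electrons.

2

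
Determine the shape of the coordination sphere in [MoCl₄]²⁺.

Ligand charges: each chloride is −1. With an overall charge of +2 the molybdenum centre must be in the +6 oxidation state.
Group 6 minus oxidation state 6 gives a d⁰ configuration.
Coordination number: 4.
A d⁰ ion has no crystal-field stabilisation preference between square planar and tetrahedral, so four ligands adopt the sterically favoured tetrahedral geometry.

tetrahedral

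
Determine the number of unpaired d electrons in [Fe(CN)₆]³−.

Summing ligand charges against the −3 overall charge gives an oxidation state of +3 for iron.
Group 8 minus oxidation state 3 gives a d⁵ configuration.
The spin state decides the count: Cyanide is a strong-field ligand (high in the spectrochemical series) for a first-row metal, so the complex is low-spin.
An octahedral low-spin d⁵ ion is t₂g⁵e_g⁰, giving 1 unpaired electron.

1 unpaired electron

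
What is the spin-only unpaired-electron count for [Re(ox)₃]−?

Each oxalate is −2; balancing the −1 overall charge requires Re(V).
Group 7 minus oxidation state 5 gives a d² configuration.
Counting donor atoms: 3×oxalate (bidentate) → 6 donors. Coordination number = 6.
In an octahedral field the d² configuration is t₂g²e_g⁰ (only one arrangement possible), giving 2 unpaired electrons.

2 unpaired electrons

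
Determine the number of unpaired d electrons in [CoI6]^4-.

Ligand charges: each iodide is −1. With an overall charge of −4 the cobalt centre must be in the +2 oxidation state.
Co sits in group 9, so the d-electron count is 9 − 2 = 7.
The spin state decides the count: Iodide is a weak-field ligand for a first-row metal, so the complex is high-spin.
An octahedral high-spin d⁷ ion is t₂g⁵e_g², giving 3 unpaired electrons.

3 unpaired electrons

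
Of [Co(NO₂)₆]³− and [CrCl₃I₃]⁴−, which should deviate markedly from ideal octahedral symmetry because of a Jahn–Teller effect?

[CrCl₃I₃]⁴−

[Co(NO₂)₆]³−: Each nitro (N-bound nitrite) is −1; balancing the −3 overall charge requires Co(III). Co sits in group 9, so the d-electron count is 9 − 3 = 6. Co(III) has an exceptionally large octahedral splitting and is low-spin with essentially every ligand except fluoride. The d⁶ configuration leaves the e_g set evenly filled (or empty) — no strong Jahn–Teller driving force.
[CrCl₃I₃]⁴−: Each chloride is −1; each iodide is −1; balancing the −4 overall charge requires Cr(II). Group 6 minus oxidation state 2 gives a d⁴ configuration. Chloride and iodide are weak-field ligands for a first-row metal, so the complex is high-spin. The t₂g³e_g¹ (high-spin) configuration has an unevenly filled e_g set; the Jahn–Teller theorem predicts a tetragonal distortion (typically axial elongation) to lift the degeneracy.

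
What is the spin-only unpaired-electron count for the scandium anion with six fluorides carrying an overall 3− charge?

Ligand charges: each fluoride is −1. With an overall charge of −3 the scandium centre must be in the +3 oxidation state.
Sc sits in group 3, so the d-electron count is 3 − 3 = 0.
In an octahedral field the d⁰ configuration is t₂g⁰e_g⁰, giving 0 unpaired electrons.

0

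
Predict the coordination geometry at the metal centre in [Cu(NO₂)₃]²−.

Each nitro (N-bound nitrite) is −1; balancing the −2 overall charge requires Cu(I).
Copper is a group-11 element; Cu(I) is therefore d¹⁰.
With 3 monodentate ligands the coordination number is 3.
Three ligands around a d¹⁰ centre minimise repulsion in a trigonal-planar arrangement.

trigonal planar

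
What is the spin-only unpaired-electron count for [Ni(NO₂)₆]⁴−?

Ligand charges: each nitro (N-bound nitrite) is −1. With an overall charge of −4 the nickel centre must be in the +2 oxidation state.
Ni sits in group 10, so the d-electron count is 10 − 2 = 8.
In an octahedral field the d⁸ configuration is t₂g⁶e_g² (only one arrangement possible), giving 2 unpaired electrons.

2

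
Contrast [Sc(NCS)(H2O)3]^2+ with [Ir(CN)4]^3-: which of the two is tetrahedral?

For [Sc(NCS)(H2O)3]^2+: Summing ligand charges against the +2 overall charge gives an oxidation state of +3 for scandium. Group 3 minus oxidation state 3 gives a d⁰ configuration. A d⁰ ion has no crystal-field stabilisation preference between square planar and tetrahedral, so four ligands adopt the sterically favoured tetrahedral geometry. → tetrahedral.
For [Ir(CN)4]^3-: Summing ligand charges against the −3 overall charge gives an oxidation state of +1 for iridium. Iridium is a group-9 element; Ir(I) is therefore d⁸. A 5d d⁸ ion has a large crystal-field splitting; square planar leaves the high-energy d_{x²−y²} orbital empty and maximises CFSE. → square planar.

[Sc(NCS)(H2O)3]^2+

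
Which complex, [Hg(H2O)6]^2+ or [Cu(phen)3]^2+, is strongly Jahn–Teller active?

[Hg(H2O)6]^2+: Summing ligand charges against the +2 overall charge gives an oxidation state of +2 for mercury. Group 12 minus oxidation state 2 gives a d¹⁰ configuration. The d¹⁰ configuration leaves the e_g set evenly filled (or empty) — no strong Jahn–Teller driving force.
[Cu(phen)3]^2+: 1,10-phenanthroline is neutral; balancing the +2 overall charge requires Cu(II). Copper is a group-11 element; Cu(II) is therefore d⁹. The t₂g⁶e_g³ configuration has an unevenly filled e_g set; the Jahn–Teller theorem predicts a tetragonal distortion (typically axial elongation) to lift the degeneracy.

[Cu(phen)3]^2+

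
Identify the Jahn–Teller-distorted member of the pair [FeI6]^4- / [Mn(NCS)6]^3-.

[Mn(NCS)6]^3-

[FeI6]^4-: Each iodide is −1; balancing the −4 overall charge requires Fe(II). Group 8 minus oxidation state 2 gives a d⁶ configuration. Iodide is a weak-field ligand for a first-row metal, so the complex is high-spin. The d⁶ configuration leaves the e_g set evenly filled (or empty) — no strong Jahn–Teller driving force.
[Mn(NCS)6]^3-: Ligand charges: each isothiocyanate is −1. With an overall charge of −3 the manganese centre must be in the +3 oxidation state. Mn sits in group 7, so the d-electron count is 7 − 3 = 4. Isothiocyanate is a weak-field ligand for a first-row metal, so the complex is high-spin. The t₂g³e_g¹ (high-spin) configuration has an unevenly filled e_g set; the Jahn–Teller theorem predicts a tetragonal distortion (typically axial elongation) to lift the degeneracy.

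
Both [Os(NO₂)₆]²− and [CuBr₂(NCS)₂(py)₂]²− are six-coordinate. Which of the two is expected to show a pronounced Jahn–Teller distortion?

[CuBr₂(NCS)₂(py)₂]²−

[Os(NO₂)₆]²−: Summing ligand charges against the −2 overall charge gives an oxidation state of +4 for osmium. Os sits in group 8, so the d-electron count is 8 − 4 = 4. A 5d ion has a large Δₒ and is invariably low-spin. The d⁴ configuration leaves the e_g set evenly filled (or empty) — no strong Jahn–Teller driving force.
[CuBr₂(NCS)₂(py)₂]²−: Summing ligand charges against the −2 overall charge gives an oxidation state of +2 for copper. Copper is a group-11 element; Cu(II) is therefore d⁹. The t₂g⁶e_g³ configuration has an unevenly filled e_g set; the Jahn–Teller theorem predicts a tetragonal distortion (typically axial elongation) to lift the degeneracy.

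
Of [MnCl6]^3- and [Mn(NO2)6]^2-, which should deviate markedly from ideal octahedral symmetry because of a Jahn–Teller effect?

[MnCl6]^3-

[MnCl6]^3-: Summing ligand charges against the −3 overall charge gives an oxidation state of +3 for manganese. Manganese is a group-7 element; Mn(III) is therefore d⁴. Chloride is a weak-field ligand for a first-row metal, so the complex is high-spin. The t₂g³e_g¹ (high-spin) configuration has an unevenly filled e_g set; the Jahn–Teller theorem predicts a tetragonal distortion (typically axial elongation) to lift the degeneracy.
[Mn(NO2)6]^2-: Ligand charges: each nitro (N-bound nitrite) is −1. With an overall charge of −2 the manganese centre must be in the +4 oxidation state. Mn sits in group 7, so the d-electron count is 7 − 4 = 3. The d³ configuration leaves the e_g set evenly filled (or empty) — no strong Jahn–Teller driving force.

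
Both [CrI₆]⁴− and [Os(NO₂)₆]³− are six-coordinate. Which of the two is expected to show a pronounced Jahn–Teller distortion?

[CrI₆]⁴−: Each iodide is −1; balancing the −4 overall charge requires Cr(II). Chromium is a group-6 element; Cr(II) is therefore d⁴. Iodide is a weak-field ligand for a first-row metal, so the complex is high-spin. The t₂g³e_g¹ (high-spin) configuration has an unevenly filled e_g set; the Jahn–Teller theorem predicts a tetragonal distortion (typically axial elongation) to lift the degeneracy.
[Os(NO₂)₆]³−: Each nitro (N-bound nitrite) is −1; balancing the −3 overall charge requires Os(III). Group 8 minus oxidation state 3 gives a d⁵ configuration. A 5d ion has a large Δₒ and is invariably low-spin. The d⁵ configuration leaves the e_g set evenly filled (or empty) — no strong Jahn–Teller driving force.

[CrI₆]⁴−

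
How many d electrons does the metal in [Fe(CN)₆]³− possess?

d5

Summing ligand charges against the −3 overall charge gives an oxidation state of +3 for iron.
Group 8 minus oxidation state 3 gives a d⁵ configuration.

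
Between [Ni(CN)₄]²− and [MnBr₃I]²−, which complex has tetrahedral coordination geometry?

[MnBr₃I]²−

For [Ni(CN)₄]²−: Ligand charges: each cyanide is −1. With an overall charge of −2 the nickel centre must be in the +2 oxidation state. Ni sits in group 10, so the d-electron count is 10 − 2 = 8. Cyanide is a strong-field ligand (high in the spectrochemical series). A 3d d⁸ ion with strong-field ligands gains enough CFSE to favour square planar over tetrahedral. → square planar.
For [MnBr₃I]²−: Summing ligand charges against the −2 overall charge gives an oxidation state of +2 for manganese. Mn sits in group 7, so the d-electron count is 7 − 2 = 5. A high-spin d⁵ ion has zero CFSE in either geometry, so four ligands adopt the sterically favoured tetrahedral geometry. → tetrahedral.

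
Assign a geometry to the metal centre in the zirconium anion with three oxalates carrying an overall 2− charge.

octahedral

Summing ligand charges against the −2 overall charge gives an oxidation state of +4 for zirconium.
Zirconium is a group-4 element; Zr(IV) is therefore d⁰.
Counting donor atoms: 3×oxalate (bidentate) → 6 donors. Coordination number = 6.
Six donors around a single metal centre give an octahedral coordination sphere.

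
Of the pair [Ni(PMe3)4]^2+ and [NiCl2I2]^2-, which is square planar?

[Ni(PMe3)4]^2+

For [Ni(PMe3)4]^2+: Trimethylphosphine is neutral; balancing the +2 overall charge requires Ni(II). Group 10 minus oxidation state 2 gives a d⁸ configuration. Trimethylphosphine is a strong-field ligand (high in the spectrochemical series). A 3d d⁸ ion with strong-field ligands gains enough CFSE to favour square planar over tetrahedral. → square planar.
For [NiCl2I2]^2-: Ligand charges: each chloride is −1; each iodide is −1. With an overall charge of −2 the nickel centre must be in the +2 oxidation state. Nickel is a group-10 element; Ni(II) is therefore d⁸. Chloride and iodide are weak-field ligands. With weak-field ligands the CFSE gain from square planar is small, so a 3d d⁸ ion takes the sterically preferred tetrahedral geometry. → tetrahedral.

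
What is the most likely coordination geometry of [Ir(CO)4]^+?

Carbonyl is neutral; balancing the +1 overall charge requires Ir(I).
Iridium is a group-9 element; Ir(I) is therefore d⁸.
Coordination number: 4.
A 5d d⁸ ion has a large crystal-field splitting; square planar leaves the high-energy d_{x²−y²} orbital empty and maximises CFSE.

square planar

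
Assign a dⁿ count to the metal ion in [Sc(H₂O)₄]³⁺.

d0

Water is neutral; balancing the +3 overall charge requires Sc(III).
Sc sits in group 3, so the d-electron count is 3 − 3 = 0.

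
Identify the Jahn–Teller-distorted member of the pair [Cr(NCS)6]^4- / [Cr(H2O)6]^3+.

[Cr(NCS)6]^4-: Ligand charges: each isothiocyanate is −1. With an overall charge of −4 the chromium centre must be in the +2 oxidation state. Chromium is a group-6 element; Cr(II) is therefore d⁴. Isothiocyanate is a weak-field ligand for a first-row metal, so the complex is high-spin. The t₂g³e_g¹ (high-spin) configuration has an unevenly filled e_g set; the Jahn–Teller theorem predicts a tetragonal distortion (typically axial elongation) to lift the degeneracy.
[Cr(H2O)6]^3+: Ligand charges: water is neutral. With an overall charge of +3 the chromium centre must be in the +3 oxidation state. Cr sits in group 6, so the d-electron count is 6 − 3 = 3. The d³ configuration leaves the e_g set evenly filled (or empty) — no strong Jahn–Teller driving force.

[Cr(NCS)6]^4-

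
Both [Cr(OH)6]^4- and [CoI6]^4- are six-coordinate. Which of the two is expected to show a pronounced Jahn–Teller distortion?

[Cr(OH)6]^4-: Ligand charges: each hydroxide is −1. With an overall charge of −4 the chromium centre must be in the +2 oxidation state. Cr sits in group 6, so the d-electron count is 6 − 2 = 4. Hydroxide is a weak-field ligand for a first-row metal, so the complex is high-spin. The t₂g³e_g¹ (high-spin) configuration has an unevenly filled e_g set; the Jahn–Teller theorem predicts a tetragonal distortion (typically axial elongation) to lift the degeneracy.
[CoI6]^4-: Summing ligand charges against the −4 overall charge gives an oxidation state of +2 for cobalt. Co sits in group 9, so the d-electron count is 9 − 2 = 7. Iodide is a weak-field ligand for a first-row metal, so the complex is high-spin. The d⁷ configuration leaves the e_g set evenly filled (or empty) — no strong Jahn–Teller driving force.

[Cr(OH)6]^4-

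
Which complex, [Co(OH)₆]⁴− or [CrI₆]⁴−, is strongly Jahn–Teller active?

[CrI₆]⁴−

[Co(OH)₆]⁴−: Ligand charges: each hydroxide is −1. With an overall charge of −4 the cobalt centre must be in the +2 oxidation state. Co sits in group 9, so the d-electron count is 9 − 2 = 7. Hydroxide is a weak-field ligand for a first-row metal, so the complex is high-spin. The d⁷ configuration leaves the e_g set evenly filled (or empty) — no strong Jahn–Teller driving force.
[CrI₆]⁴−: Each iodide is −1; balancing the −4 overall charge requires Cr(II). Chromium is a group-6 element; Cr(II) is therefore d⁴. Iodide is a weak-field ligand for a first-row metal, so the complex is high-spin. The t₂g³e_g¹ (high-spin) configuration has an unevenly filled e_g set; the Jahn–Teller theorem predicts a tetragonal distortion (typically axial elongation) to lift the degeneracy.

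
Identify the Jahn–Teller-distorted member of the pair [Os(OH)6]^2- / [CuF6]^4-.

[Os(OH)6]^2-: Summing ligand charges against the −2 overall charge gives an oxidation state of +4 for osmium. Osmium is a group-8 element; Os(IV) is therefore d⁴. A 5d ion has a large Δₒ and is invariably low-spin. The d⁴ configuration leaves the e_g set evenly filled (or empty) — no strong Jahn–Teller driving force.
[CuF6]^4-: Summing ligand charges against the −4 overall charge gives an oxidation state of +2 for copper. Copper is a group-11 element; Cu(II) is therefore d⁹. The t₂g⁶e_g³ configuration has an unevenly filled e_g set; the Jahn–Teller theorem predicts a tetragonal distortion (typically axial elongation) to lift the degeneracy.

[CuF6]^4-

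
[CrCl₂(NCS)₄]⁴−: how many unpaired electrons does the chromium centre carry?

Each chloride is −1; each isothiocyanate is −1; balancing the −4 overall charge requires Cr(II).
Cr sits in group 6, so the d-electron count is 6 − 2 = 4.
The spin state decides the count: Chloride and isothiocyanate are weak-field ligands for a first-row metal, so the complex is high-spin.
An octahedral high-spin d⁴ ion is t₂g³e_g¹, giving 4 unpaired electrons.

4 unpaired electrons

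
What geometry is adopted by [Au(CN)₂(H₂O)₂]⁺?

Each cyanide is −1; water is neutral; balancing the +1 overall charge requires Au(III).
Group 11 minus oxidation state 3 gives a d⁸ configuration.
With 4 monodentate ligands the coordination number is 4.
A 5d d⁸ ion has a large crystal-field splitting; square planar leaves the high-energy d_{x²−y²} orbital empty and maximises CFSE.

square planar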